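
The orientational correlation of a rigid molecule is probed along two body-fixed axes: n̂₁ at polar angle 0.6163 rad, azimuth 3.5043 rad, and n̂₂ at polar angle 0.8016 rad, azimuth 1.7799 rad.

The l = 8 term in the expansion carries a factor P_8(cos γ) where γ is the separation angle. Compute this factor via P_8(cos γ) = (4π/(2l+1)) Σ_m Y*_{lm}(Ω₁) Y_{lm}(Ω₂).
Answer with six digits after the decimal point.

-0.062318

Addition theorem: P_8(cos γ) = (4π/17) Σ_m Y*_{lm}(Ω₁) Y_{lm}(Ω₂), m = −8…8:
  [-8]  conj(Y_{8,-8})(Ω₁) = -0.006239+0.001526i ; Y_{8,-8}(Ω₂) = -0.003728-0.036406i ; Δ = +0.000079+0.000221i
  [-7]  conj(Y_{8,-7})(Ω₁) = +0.029880-0.020558i ; Y_{8,-7}(Ω₂) = +0.140906+0.015145i ; Δ = +0.004522-0.002444i
  [-6]  conj(Y_{8,-6})(Ω₁) = -0.071816+0.103755i ; Y_{8,-6}(Ω₂) = -0.100729+0.307899i ; Δ = -0.024712-0.032563i
  [-5]  conj(Y_{8,-5})(Ω₁) = +0.071917-0.290431i ; Y_{8,-5}(Ω₂) = -0.398806-0.231145i ; Δ = -0.095813+0.099202i
  [-4]  conj(Y_{8,-4})(Ω₁) = +0.056532+0.468965i ; Y_{8,-4}(Ω₂) = +0.219595-0.243227i ; Δ = +0.126479+0.089232i
  [-3]  conj(Y_{8,-3})(Ω₁) = -0.190387-0.363324i ; Y_{8,-3}(Ω₂) = -0.059563-0.082155i ; Δ = -0.018509+0.037282i
  [-2]  conj(Y_{8,-2})(Ω₁) = -0.016984-0.015059i ; Y_{8,-2}(Ω₂) = +0.351816-0.156356i ; Δ = -0.008330-0.002643i
  [-1]  conj(Y_{8,-1})(Ω₁) = +0.386703+0.146753i ; Y_{8,-1}(Ω₂) = +0.016536+0.077925i ; Δ = -0.005041+0.032561i
  [+0]  conj(Y_{8,0})(Ω₁) = -0.115250-0.000000i ; Y_{8,0}(Ω₂) = +0.361433+0.000000i ; Δ = -0.041655-0.000000i
  [+1]  conj(Y_{8,1})(Ω₁) = -0.386703+0.146753i ; Y_{8,1}(Ω₂) = -0.016536+0.077925i ; Δ = -0.005041-0.032561i
  [+2]  conj(Y_{8,2})(Ω₁) = -0.016984+0.015059i ; Y_{8,2}(Ω₂) = +0.351816+0.156356i ; Δ = -0.008330+0.002643i
  [+3]  conj(Y_{8,3})(Ω₁) = +0.190387-0.363324i ; Y_{8,3}(Ω₂) = +0.059563-0.082155i ; Δ = -0.018509-0.037282i
  [+4]  conj(Y_{8,4})(Ω₁) = +0.056532-0.468965i ; Y_{8,4}(Ω₂) = +0.219595+0.243227i ; Δ = +0.126479-0.089232i
  [+5]  conj(Y_{8,5})(Ω₁) = -0.071917-0.290431i ; Y_{8,5}(Ω₂) = +0.398806-0.231145i ; Δ = -0.095813-0.099202i
  [+6]  conj(Y_{8,6})(Ω₁) = -0.071816-0.103755i ; Y_{8,6}(Ω₂) = -0.100729-0.307899i ; Δ = -0.024712+0.032563i
  [+7]  conj(Y_{8,7})(Ω₁) = -0.029880-0.020558i ; Y_{8,7}(Ω₂) = -0.140906+0.015145i ; Δ = +0.004522+0.002444i
  [+8]  conj(Y_{8,8})(Ω₁) = -0.006239-0.001526i ; Y_{8,8}(Ω₂) = -0.003728+0.036406i ; Δ = +0.000079-0.000221i
Total Σ_m = -0.084305+0.000000i. Multiply by 0.739198: -0.062318+0.000000i. P_8(cos γ) = -0.062318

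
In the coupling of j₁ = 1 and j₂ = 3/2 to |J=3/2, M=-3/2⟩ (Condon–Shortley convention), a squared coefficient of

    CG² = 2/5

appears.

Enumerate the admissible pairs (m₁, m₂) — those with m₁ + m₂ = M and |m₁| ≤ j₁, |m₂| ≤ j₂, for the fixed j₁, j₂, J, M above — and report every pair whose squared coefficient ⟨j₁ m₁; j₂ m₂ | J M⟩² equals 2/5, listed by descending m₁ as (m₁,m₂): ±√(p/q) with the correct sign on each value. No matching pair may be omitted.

(-1,-1/2): −√(2/5)

Admissible pairs with m₁+m₂ = M = -3/2: (-1,-1/2), (0,-3/2)
  (m₁,m₂)=(0,-3/2): CG² = 3/5, CG = +√(3/5)
  (m₁,m₂)=(-1,-1/2): CG² = 2/5, CG = −√(2/5)   ← matches the target
Pairs with CG² = 2/5: (-1,-1/2): −√(2/5)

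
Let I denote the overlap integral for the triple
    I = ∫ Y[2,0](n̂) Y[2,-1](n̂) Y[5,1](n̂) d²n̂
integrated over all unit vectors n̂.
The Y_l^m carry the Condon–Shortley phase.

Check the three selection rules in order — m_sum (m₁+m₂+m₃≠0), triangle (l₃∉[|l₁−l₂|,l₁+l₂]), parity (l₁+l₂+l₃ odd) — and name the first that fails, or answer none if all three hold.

m₁+m₂+m₃ = 0 − 1 + 1 = 0  ✓
triangle: need |l₁−l₂| ≤ l₃ ≤ l₁+l₂ = [0,4]; l₃=5 is outside  ✗
parity: l₁+l₂+l₃ = 9 is odd

triangle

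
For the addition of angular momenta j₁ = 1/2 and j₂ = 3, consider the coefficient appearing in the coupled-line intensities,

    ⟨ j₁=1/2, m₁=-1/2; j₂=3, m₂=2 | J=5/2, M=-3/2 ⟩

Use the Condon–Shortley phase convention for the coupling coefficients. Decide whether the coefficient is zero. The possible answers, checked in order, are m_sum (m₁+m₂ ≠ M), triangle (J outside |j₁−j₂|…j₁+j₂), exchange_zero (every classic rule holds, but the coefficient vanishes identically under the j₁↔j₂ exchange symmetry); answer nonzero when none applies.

m_sum

m-sum: m₁+m₂ = -1/2+2 = 3/2, M = -3/2  ✗ ⇒ coefficient is 0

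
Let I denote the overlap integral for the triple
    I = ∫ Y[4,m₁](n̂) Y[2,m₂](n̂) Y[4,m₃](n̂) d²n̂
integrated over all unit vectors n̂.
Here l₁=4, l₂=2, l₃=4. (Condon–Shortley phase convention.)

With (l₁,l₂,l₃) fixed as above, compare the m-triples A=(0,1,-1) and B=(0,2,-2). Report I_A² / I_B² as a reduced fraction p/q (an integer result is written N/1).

Shared (l₁,l₂,l₃)=(4,2,4): N and (l;000)² cancel in I_A²/I_B².
A: Δ = 2!·6!·2!/11! = 1/13860; Racah Σ t=1..2: t=1:−1/72 t=2:+1/96 = -1/288; ⇒ 3j(4 2 4; 0 1 -1)² = 1/462, sgn +1
B: Δ = 2!·6!·2!/11! = 1/13860; Racah Σ t=2..2: t=2:+1/192 = 1/192; ⇒ 3j(4 2 4; 0 2 -2)² = 3/77, sgn +1
I_A²/I_B² = (1/462)/(3/77) = 1/18

1/18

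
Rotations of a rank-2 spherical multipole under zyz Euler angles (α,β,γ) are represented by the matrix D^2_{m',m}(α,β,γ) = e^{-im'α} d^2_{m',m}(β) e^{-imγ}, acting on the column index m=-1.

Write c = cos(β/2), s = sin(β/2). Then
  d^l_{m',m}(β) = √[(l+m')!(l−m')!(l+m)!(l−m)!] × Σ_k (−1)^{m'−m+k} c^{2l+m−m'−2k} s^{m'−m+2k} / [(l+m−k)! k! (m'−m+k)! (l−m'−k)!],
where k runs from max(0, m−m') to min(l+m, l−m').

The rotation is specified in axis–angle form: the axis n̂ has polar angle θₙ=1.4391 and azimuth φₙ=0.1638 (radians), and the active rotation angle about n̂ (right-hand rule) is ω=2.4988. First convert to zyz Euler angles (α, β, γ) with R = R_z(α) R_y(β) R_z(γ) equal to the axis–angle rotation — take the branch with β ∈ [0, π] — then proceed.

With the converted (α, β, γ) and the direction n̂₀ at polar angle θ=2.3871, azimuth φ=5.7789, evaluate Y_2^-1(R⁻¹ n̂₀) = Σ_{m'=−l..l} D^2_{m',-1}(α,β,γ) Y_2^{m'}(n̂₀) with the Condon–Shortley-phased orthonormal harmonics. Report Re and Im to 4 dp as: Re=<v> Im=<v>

Axis–angle → zyz. n̂ = (sinθₙcosφₙ, sinθₙsinφₙ, cosθₙ) = (+0.978071, +0.161656, +0.131316), ω = 2.4988.
R = I cosω + sinω [n̂]ₓ + (1−cosω) n̂n̂ᵀ gives
  R = [+0.921904, +0.205953, +0.328142; +0.363383, -0.753375, -0.548069; +0.134338, +0.624508, -0.769379]
β = atan2(√(R₁₃²+R₂₃²), R₃₃) = 2.448664; α = atan2(R₂₃, R₁₃) mod 2π = 5.251870; γ = atan2(R₃₂, −R₃₁) mod 2π = 1.782678
Need the full column D^2_{m',-1} for m'=−2..2 at α=5.2519, β=2.4487, γ=1.7827.
cos(β/2)=0.339574, sin(β/2)=0.940579
d^2_{-2,-1}: single k=1 term ⇒ +0.073660;  D = +0.070792-0.020353i
d^2_{-1,-1}: k∈[0..1] ⇒ +0.013297 -0.306042 = -0.292746;  D = -0.213927-0.199839i
d^2_{0,-1}: k∈[0..1] ⇒ -0.090214 +0.692144 = +0.601930;  D = -0.126586+0.588469i
d^2_{1,-1}: k∈[0..1] ⇒ +0.306042 -0.782675 = -0.476633;  D = +0.451284-0.153367i
d^2_{2,-1}: single k=0 term ⇒ -0.565133;  D = +0.430882+0.365672i
Y_2^{m'}(θ=2.3871,φ=5.7789) and Σ D·Y over m':
  (+0.0708-0.0204i)·(+0.0966+0.1533i)  (-0.2139-0.1998i)·(-0.3375-0.1863i)  (-0.1266+0.5885i)·(+0.1869+0.0000i)  (+0.4513-0.1534i)·(+0.3375-0.1863i)  (+0.4309+0.3657i)·(+0.0966-0.1533i)
Y_2^-1(R⁻¹ n̂) = +0.242723+0.059616i

Re=0.2427 Im=0.0596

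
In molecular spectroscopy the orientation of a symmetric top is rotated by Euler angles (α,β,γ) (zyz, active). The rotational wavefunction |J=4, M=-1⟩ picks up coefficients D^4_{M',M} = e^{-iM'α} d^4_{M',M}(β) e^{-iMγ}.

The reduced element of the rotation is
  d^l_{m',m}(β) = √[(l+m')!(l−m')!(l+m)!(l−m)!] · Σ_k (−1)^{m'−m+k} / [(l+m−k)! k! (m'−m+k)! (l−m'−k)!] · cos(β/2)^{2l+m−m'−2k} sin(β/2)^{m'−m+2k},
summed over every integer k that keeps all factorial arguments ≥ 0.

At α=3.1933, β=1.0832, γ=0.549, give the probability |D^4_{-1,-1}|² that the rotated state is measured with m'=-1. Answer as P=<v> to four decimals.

Split into d^4_{-1,-1}(β=1.0832) × two z-phases.
c=cos(1.083200/2)=0.856885, s=sin(1.083200/2)=0.515508; N=√[6·120·6·120]=720.000000
Admissible k: 0..3 (factorial args all ≥0)
  k=0: (−1)^0·720.0000/(720)·0.8569^8·0.5155^0 = +0.290657
  k=1: (−1)^1·720.0000/(48)·0.8569^6·0.5155^2 = -1.577962
  k=2: (−1)^2·720.0000/(24)·0.8569^4·0.5155^4 = +1.142226
  k=3: (−1)^3·720.0000/(72)·0.8569^2·0.5155^6 = -0.137802
d^4_{-1,-1}(1.0832) = +0.290657 -1.577962 +1.142226 -0.137802 = -0.282882
|D^4_{-1,-1}|² = |d^4_{-1,-1}(β)|² = (-0.282882)² = 0.080022 (the z-rotation phases have unit modulus)

P=0.0800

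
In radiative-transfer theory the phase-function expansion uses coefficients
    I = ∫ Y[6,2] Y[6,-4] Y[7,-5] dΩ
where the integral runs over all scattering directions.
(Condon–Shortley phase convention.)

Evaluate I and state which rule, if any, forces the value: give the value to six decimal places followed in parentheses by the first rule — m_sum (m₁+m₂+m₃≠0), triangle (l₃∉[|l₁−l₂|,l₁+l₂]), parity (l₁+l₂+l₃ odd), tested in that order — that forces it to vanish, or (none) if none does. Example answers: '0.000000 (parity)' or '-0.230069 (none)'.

m-sum = 2 − 4 − 5 = -7 ≠ 0 ⇒ I = 0

0.000000 (m_sum)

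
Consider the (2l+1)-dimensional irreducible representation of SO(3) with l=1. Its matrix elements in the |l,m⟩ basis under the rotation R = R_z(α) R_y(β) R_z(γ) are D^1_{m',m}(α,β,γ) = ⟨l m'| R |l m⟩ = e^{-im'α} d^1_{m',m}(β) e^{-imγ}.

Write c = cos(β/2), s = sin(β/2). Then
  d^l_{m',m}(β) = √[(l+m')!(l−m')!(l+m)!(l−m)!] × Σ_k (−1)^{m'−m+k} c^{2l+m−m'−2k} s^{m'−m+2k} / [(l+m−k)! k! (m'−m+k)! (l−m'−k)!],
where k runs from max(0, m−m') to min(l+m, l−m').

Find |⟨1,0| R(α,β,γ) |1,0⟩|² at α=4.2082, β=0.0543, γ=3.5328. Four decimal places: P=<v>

P=0.9971

D^1_{0,0}(4.2082,0.0543,3.5328) = e^{-i·0·4.2082}·d^1_{0,0}(0.0543)·e^{-i·0·3.5328}. Compute d first:
c=cos(0.054300/2)=0.999631, s=sin(0.054300/2)=0.027147; N=√[1·1·1·1]=1.000000
Admissible k: 0..1 (factorial args all ≥0)
  k=0: (−1)^0·1.0000/(1)·0.9996^2·0.0271^0 = +0.999263
  k=1: (−1)^1·1.0000/(1)·0.9996^0·0.0271^2 = -0.000737
d^1_{0,0}(0.0543) = +0.999263 -0.000737 = +0.998526
|D^1_{0,0}|² = |d^1_{0,0}(β)|² = (+0.998526)² = 0.997054 (the z-rotation phases have unit modulus)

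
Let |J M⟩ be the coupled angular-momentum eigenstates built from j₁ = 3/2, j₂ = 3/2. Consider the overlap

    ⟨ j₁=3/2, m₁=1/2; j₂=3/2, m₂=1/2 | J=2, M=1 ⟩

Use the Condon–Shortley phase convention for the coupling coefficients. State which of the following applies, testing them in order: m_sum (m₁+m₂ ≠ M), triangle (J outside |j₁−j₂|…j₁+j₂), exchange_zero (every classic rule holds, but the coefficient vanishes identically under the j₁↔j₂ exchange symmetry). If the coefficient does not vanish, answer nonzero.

exchange_zero

m-sum: m₁+m₂ = 1/2+1/2 = 1, M = 1  ✓
triangle: |j₁−j₂| = 0 ≤ J = 2 ≤ j₁+j₂ = 3  ✓
exchange: j₁=j₂ and m₁=m₂, and (−1)^(j₁+j₂−J) = (−1)^1 = −1 forces ⟨j₁m₁;j₂m₂|JM⟩ = −⟨j₂m₂;j₁m₁|JM⟩ = −⟨j₁m₁;j₂m₂|JM⟩ ⇒ the coefficient vanishes identically
Racah sum check: Σ_k collapses to 0 ⇒ CG = 0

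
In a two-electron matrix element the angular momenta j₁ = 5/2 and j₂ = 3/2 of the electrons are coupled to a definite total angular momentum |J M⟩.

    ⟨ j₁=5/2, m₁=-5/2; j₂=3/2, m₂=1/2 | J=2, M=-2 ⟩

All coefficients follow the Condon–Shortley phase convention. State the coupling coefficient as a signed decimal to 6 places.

j₁+j₂−J=2  J+j₁−j₂=3  J−j₁+j₂=1  j₁+j₂+J+1=7
(j₁±m₁, j₂±m₂, J±M) = (0,5,2,1,0,4)
P² = 480/7
sum k=2..2:
  [2] +1/12 = 1/12
S = 1/12
C² = P²·S² = 10/21 ; C = +0.690066

+√(10/21) ≈ +0.690066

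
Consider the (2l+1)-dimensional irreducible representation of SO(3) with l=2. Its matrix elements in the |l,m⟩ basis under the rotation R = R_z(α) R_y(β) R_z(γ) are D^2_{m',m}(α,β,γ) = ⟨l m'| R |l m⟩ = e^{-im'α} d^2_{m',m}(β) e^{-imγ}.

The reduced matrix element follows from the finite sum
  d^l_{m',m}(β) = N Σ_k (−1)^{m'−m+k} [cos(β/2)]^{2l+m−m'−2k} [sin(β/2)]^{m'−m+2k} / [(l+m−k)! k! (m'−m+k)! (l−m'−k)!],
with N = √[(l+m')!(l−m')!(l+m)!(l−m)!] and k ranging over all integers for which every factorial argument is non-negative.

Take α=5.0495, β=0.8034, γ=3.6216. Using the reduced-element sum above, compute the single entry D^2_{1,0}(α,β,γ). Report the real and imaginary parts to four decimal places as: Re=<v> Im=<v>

First d^2_{1,0}(β=0.8034), then the phase factors e^{-i(1)α} and e^{-i(0)γ}:
Half-angle: c=0.920398, s=0.390984. N=√(6·1·2·2)=4.898979
k: max(0,(0)−(1))=0 … min(2+(0),2−(1))=1
  k=0: (−1)^1·4.8990/(2)·0.9204^3·0.3910^1 = -0.746725
  k=1: (−1)^2·4.8990/(2)·0.9204^1·0.3910^3 = +0.134749
d^2_{1,0}(0.8034) = -0.746725 +0.134749 = -0.611976
Phases: e^{-i·(1)·5.0495}=+0.330762+0.943714i, e^{-i·(0)·3.6216}=+1.000000+0.000000i ⇒ D=-0.202418-0.577530i

Re=-0.2024 Im=-0.5775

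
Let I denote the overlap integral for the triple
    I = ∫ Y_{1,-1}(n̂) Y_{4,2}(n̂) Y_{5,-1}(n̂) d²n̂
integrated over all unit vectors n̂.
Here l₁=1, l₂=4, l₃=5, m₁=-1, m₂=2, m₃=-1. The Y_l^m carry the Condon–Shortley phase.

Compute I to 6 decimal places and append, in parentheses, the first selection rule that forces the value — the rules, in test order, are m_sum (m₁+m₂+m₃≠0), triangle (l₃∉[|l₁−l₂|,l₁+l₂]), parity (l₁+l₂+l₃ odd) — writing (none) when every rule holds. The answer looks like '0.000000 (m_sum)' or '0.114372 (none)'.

-0.120286 (none)

m-sum 0 ✓  L=10 even ✓  3≤5≤5 ✓
Π(2lᵢ+1) = 3×9×11 = 297
triangle coeff Δ(1,4,5) = 1/495
Σ_t [0,0]: t=0:+1/576 = 1/576
(3j)²=5/99 [(1 4 5; 0 0 0)], sign=-1
Σ_t [0,0]: t=0:+1/2880 = 1/2880
(3j)²=2/165 [(1 4 5; -1 2 -1)], sign=+1
⇒ 4πI² = 2/11
I = (-1)√(2/11/(4π)) = -0.12028562
No selection rule forces the value: the integral is nonzero (none).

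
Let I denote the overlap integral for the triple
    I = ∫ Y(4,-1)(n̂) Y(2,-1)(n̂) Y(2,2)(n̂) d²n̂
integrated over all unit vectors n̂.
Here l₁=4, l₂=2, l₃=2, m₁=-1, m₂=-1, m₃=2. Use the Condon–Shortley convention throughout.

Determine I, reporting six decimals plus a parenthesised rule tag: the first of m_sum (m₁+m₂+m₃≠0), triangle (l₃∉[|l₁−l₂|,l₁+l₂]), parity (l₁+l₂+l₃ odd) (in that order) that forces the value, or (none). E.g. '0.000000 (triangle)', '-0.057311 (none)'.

-0.090112 (none)

Checks pass: Σm=0; 8 even; l₃=2∈[2,6].
(2·4+1)(2·2+1)(2·2+1) = 225
Δ: 4! 4! 0! / 9! → 1/630
sum: t=2:+1/16 = 1/16
3j²(4 2 2; 0 0 0) = Δ·Π!·Σ² = 2/35  (sign +1)
sum: t=1:−1/144 = -1/144
3j²(4 2 2; -1 -1 2) = Δ·Π!·Σ² = 1/126  (sign -1)
combine: 4πI² = 225·2/35·1/126 = 5/49
take √, sign -1: I = -0.09011188
No selection rule forces the value: the integral is nonzero (none).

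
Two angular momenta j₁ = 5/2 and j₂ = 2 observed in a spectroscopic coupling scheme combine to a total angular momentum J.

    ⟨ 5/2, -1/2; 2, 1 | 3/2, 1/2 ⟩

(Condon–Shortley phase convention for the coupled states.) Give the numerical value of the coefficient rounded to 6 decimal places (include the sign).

+√(5/21) = +0.487950

j₁+j₂−J=3  J+j₁−j₂=2  J−j₁+j₂=1  j₁+j₂+J+1=7
(j₁±m₁, j₂±m₂, J±M) = (2,3,3,1,2,1)
P² = 48/35
sum k=2..3:
  [2] +1/2 = 1/2
  [3] −1/12 = -1/12
S = 5/12
C² = P²·S² = 5/21 ; C = +0.487950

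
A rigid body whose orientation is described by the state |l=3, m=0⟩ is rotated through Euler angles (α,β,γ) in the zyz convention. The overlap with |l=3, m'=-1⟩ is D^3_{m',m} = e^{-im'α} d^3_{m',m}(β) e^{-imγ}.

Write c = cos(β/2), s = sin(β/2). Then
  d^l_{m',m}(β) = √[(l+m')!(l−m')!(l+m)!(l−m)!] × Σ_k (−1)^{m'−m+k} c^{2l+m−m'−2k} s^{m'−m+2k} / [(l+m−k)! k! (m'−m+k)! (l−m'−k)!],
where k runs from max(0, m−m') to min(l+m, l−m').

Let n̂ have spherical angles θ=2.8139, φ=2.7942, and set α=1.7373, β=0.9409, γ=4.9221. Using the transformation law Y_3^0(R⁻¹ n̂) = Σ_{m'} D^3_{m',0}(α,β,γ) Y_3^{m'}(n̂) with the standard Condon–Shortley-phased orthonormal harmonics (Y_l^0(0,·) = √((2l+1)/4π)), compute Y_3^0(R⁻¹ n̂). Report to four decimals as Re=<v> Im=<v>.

Need the full column D^3_{m',0} for m'=−3..3 at α=1.7373, β=0.9409, γ=4.9221.
cos(β/2)=0.891364, sin(β/2)=0.453287
d^3_{-3,0}: single k=3 term ⇒ +0.294986;  D = +0.141297-0.258944i
d^3_{-2,0}: k∈[2..3] ⇒ +0.710443 -0.183724 = +0.526719;  D = -0.497783-0.172177i
d^3_{-1,0}: k∈[1..3] ⇒ +0.883570 -0.685486 +0.059090 = +0.257173;  D = -0.042623+0.253617i
d^3_{0,0}: k∈[0..3] ⇒ +0.501570 -1.167377 +0.301889 -0.008674 = -0.372592;  D = -0.372592+0.000000i
d^3_{1,0}: k∈[0..2] ⇒ -0.883570 +0.685486 -0.059090 = -0.257173;  D = +0.042623+0.253617i
d^3_{2,0}: k∈[0..1] ⇒ +0.710443 -0.183724 = +0.526719;  D = -0.497783+0.172177i
d^3_{3,0}: single k=0 term ⇒ -0.294986;  D = -0.141297-0.258944i
Y_3^{m'}(θ=2.8139,φ=2.7942) and Σ D·Y over m':
  (+0.1413-0.2589i)·(-0.0070-0.0120i)  (-0.4978-0.1722i)·(-0.0770-0.0642i)  (-0.0426+0.2536i)·(-0.3406-0.1233i)  (-0.3726+0.0000i)·(-0.5236+0.0000i)  (+0.0426+0.2536i)·(+0.3406-0.1233i)  (-0.4978+0.1722i)·(-0.0770+0.0642i)  (-0.1413-0.2589i)·(+0.0070-0.0120i)
Y_3^0(R⁻¹ n̂) = +0.333035-0.000000i

Re=0.3330 Im=0.0000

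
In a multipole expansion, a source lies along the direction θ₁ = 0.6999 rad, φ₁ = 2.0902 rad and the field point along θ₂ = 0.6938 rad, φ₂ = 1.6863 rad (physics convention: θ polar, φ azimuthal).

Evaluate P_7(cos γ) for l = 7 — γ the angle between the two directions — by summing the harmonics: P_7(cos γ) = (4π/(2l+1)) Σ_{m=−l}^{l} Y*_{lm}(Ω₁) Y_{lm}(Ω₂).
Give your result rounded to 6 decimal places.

Addition theorem: P_7(cos γ) = (4π/15) Σ_m Y*_{lm}(Ω₁) Y_{lm}(Ω₂), m = −7…7:
  [-7]  conj(Y_{7,-7})(Ω₁) = -0.010914+0.020254i ; Y_{7,-7}(Ω₂) = +0.015813+0.015098i ; Δ = -0.000478+0.000156i
  [-6]  conj(Y_{7,-6})(Ω₁) = +0.102194-0.002573i ; Y_{7,-6}(Ω₂) = -0.075665+0.062834i ; Δ = -0.007571+0.006616i
  [-5]  conj(Y_{7,-5})(Ω₁) = -0.139253-0.229918i ; Y_{7,-5}(Ω₂) = -0.143171-0.219713i ; Δ = -0.030579+0.063513i
  [-4]  conj(Y_{7,-4})(Ω₁) = -0.216059+0.389163i ; Y_{7,-4}(Ω₂) = +0.395574-0.196980i ; Δ = -0.008810+0.196502i
  [-3]  conj(Y_{7,-3})(Ω₁) = +0.394308-0.004963i ; Y_{7,-3}(Ω₂) = +0.137057+0.379575i ; Δ = +0.055926+0.148990i
  [-2]  conj(Y_{7,-2})(Ω₁) = +0.010254+0.017422i ; Y_{7,-2}(Ω₂) = +0.002763-0.000650i ; Δ = +0.000040+0.000041i
  [-1]  conj(Y_{7,-1})(Ω₁) = +0.194833-0.340753i ; Y_{7,-1}(Ω₂) = +0.044968+0.387585i ; Δ = +0.140832+0.060191i
  [+0]  conj(Y_{7,0})(Ω₁) = -0.104722-0.000000i ; Y_{7,0}(Ω₂) = -0.122590+0.000000i ; Δ = +0.012838+0.000000i
  [+1]  conj(Y_{7,1})(Ω₁) = -0.194833-0.340753i ; Y_{7,1}(Ω₂) = -0.044968+0.387585i ; Δ = +0.140832-0.060191i
  [+2]  conj(Y_{7,2})(Ω₁) = +0.010254-0.017422i ; Y_{7,2}(Ω₂) = +0.002763+0.000650i ; Δ = +0.000040-0.000041i
  [+3]  conj(Y_{7,3})(Ω₁) = -0.394308-0.004963i ; Y_{7,3}(Ω₂) = -0.137057+0.379575i ; Δ = +0.055926-0.148990i
  [+4]  conj(Y_{7,4})(Ω₁) = -0.216059-0.389163i ; Y_{7,4}(Ω₂) = +0.395574+0.196980i ; Δ = -0.008810-0.196502i
  [+5]  conj(Y_{7,5})(Ω₁) = +0.139253-0.229918i ; Y_{7,5}(Ω₂) = +0.143171-0.219713i ; Δ = -0.030579-0.063513i
  [+6]  conj(Y_{7,6})(Ω₁) = +0.102194+0.002573i ; Y_{7,6}(Ω₂) = -0.075665-0.062834i ; Δ = -0.007571-0.006616i
  [+7]  conj(Y_{7,7})(Ω₁) = +0.010914+0.020254i ; Y_{7,7}(Ω₂) = -0.015813+0.015098i ; Δ = -0.000478-0.000156i
Accumulated sum +0.311558+0.000000i; after 4π/(2l+1) scaling, +0.261010+0.000000i ⇒ P_7 = 0.261010

0.261010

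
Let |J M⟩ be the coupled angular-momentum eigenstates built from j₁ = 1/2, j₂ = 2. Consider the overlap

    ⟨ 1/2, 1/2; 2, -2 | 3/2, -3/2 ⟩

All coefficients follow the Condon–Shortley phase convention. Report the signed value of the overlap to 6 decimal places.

j₁+j₂−J=1  J+j₁−j₂=0  J−j₁+j₂=3  j₁+j₂+J+1=5
(j₁±m₁, j₂±m₂, J±M) = (1,0,0,4,0,3)
P² = 144/5
sum k=0..0:
  [0] +1/6 = 1/6
S = 1/6
C² = P²·S² = 4/5 ; C = +0.894427

+√(4/5) ≈ +0.894427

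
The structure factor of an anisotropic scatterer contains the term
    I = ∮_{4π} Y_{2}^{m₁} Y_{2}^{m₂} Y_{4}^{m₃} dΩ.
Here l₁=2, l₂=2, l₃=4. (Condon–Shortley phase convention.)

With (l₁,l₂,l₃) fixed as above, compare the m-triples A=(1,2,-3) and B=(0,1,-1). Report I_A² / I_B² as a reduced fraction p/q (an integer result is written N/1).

7/6

Same 2,2,4: normalisation and zero-m 3j drop out of the ratio.
A: Δ: 0! 4! 4! / 9! → 1/630; sum: t=0:+1/144 = 1/144; 3j²(2 2 4; 1 2 -3) = Δ·Π!·Σ² = 1/18  (sign -1)
B: Δ: 0! 4! 4! / 9! → 1/630; sum: t=0:+1/24 = 1/24; 3j²(2 2 4; 0 1 -1) = Δ·Π!·Σ² = 1/21  (sign -1)
I_A²/I_B² = (1/18)/(1/21) = 7/6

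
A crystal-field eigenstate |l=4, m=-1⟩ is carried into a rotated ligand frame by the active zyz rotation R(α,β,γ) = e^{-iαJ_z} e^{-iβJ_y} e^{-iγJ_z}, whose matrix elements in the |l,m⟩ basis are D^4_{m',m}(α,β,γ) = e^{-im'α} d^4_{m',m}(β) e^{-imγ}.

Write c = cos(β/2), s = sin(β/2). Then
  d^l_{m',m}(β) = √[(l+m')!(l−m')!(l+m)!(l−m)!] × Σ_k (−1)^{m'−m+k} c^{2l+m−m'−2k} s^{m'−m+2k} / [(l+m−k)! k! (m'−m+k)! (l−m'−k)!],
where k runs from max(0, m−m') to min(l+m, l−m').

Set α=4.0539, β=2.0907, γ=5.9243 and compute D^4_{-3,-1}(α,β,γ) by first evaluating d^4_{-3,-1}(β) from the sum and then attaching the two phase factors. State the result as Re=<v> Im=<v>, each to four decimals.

Split into d^4_{-3,-1}(β=2.0907) × two z-phases.
Half-angle: c=0.501599, s=0.865100. N=√(1·5040·6·120)=1904.940944
Admissible k: 2..3 (factorial args all ≥0)
  k=2: (−1)^0·1904.9409/(240)·0.5016^6·0.8651^2 = +0.094611
  k=3: (−1)^1·1904.9409/(144)·0.5016^4·0.8651^4 = -0.469042
d^4_{-3,-1}(2.0907) = +0.094611 -0.469042 = -0.374431
Attach z-rotation phases: D = e^{-i(-3)(4.0539)}·(-0.374431)·e^{-i(-1)(5.9243)} = -0.270482+0.258917i

Re=-0.2705 Im=0.2589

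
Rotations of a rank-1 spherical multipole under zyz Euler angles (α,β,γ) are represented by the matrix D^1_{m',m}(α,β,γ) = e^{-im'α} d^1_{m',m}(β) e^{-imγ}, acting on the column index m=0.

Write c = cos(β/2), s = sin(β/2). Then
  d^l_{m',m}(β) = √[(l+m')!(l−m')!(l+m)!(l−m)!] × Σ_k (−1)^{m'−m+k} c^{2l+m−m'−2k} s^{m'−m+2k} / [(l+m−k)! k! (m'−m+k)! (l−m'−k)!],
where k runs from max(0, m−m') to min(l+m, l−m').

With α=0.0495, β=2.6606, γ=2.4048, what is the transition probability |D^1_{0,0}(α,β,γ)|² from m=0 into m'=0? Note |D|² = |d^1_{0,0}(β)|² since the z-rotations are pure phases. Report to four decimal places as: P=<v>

P=0.7859

Split into d^1_{0,0}(β=2.6606) × two z-phases.
With c≡cos(β/2)=0.238185 and s≡sin(β/2)=0.971220, N=[1·1·1·1]^{1/2}=1.000000
k: max(0,(0)−(0))=0 … min(1+(0),1−(0))=1
  k=0: (−1)^0·1.0000/(1)·0.2382^2·0.9712^0 = +0.056732
  k=1: (−1)^1·1.0000/(1)·0.2382^0·0.9712^2 = -0.943268
d^1_{0,0}(2.6606) = +0.056732 -0.943268 = -0.886536
|D^1_{0,0}|² = |d^1_{0,0}(β)|² = (-0.886536)² = 0.785946 (the z-rotation phases have unit modulus)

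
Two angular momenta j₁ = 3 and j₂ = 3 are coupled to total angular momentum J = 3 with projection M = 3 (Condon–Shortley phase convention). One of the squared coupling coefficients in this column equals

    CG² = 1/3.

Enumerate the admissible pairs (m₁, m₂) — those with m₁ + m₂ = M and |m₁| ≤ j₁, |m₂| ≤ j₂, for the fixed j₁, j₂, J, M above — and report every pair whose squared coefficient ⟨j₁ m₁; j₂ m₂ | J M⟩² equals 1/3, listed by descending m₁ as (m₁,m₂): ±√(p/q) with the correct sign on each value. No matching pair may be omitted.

Admissible pairs with m₁+m₂ = M = 3: (0,3), (1,2), (2,1), (3,0)
  (m₁,m₂)=(3,0): CG² = 1/6, CG = +√(1/6)
  (m₁,m₂)=(2,1): CG² = 1/3, CG = −√(1/3)   ← matches the target
  (m₁,m₂)=(1,2): CG² = 1/3, CG = +√(1/3)   ← matches the target
  (m₁,m₂)=(0,3): CG² = 1/6, CG = −√(1/6)
Pairs with CG² = 1/3: (2,1): −√(1/3); (1,2): +√(1/3)

(2,1): −√(1/3); (1,2): +√(1/3)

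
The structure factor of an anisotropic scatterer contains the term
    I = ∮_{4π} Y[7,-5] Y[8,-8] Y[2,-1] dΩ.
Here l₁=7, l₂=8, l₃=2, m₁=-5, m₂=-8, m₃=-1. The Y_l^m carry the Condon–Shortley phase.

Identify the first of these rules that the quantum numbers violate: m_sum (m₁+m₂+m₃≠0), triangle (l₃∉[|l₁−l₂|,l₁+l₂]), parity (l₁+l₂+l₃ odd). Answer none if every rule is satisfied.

azimuthal sum: -5 − 8 − 1 = -14  ✗
1 ≤ 2 ≤ 15 (triangle on l)
L = 7 + 8 + 2 = 17 (odd)

m_sum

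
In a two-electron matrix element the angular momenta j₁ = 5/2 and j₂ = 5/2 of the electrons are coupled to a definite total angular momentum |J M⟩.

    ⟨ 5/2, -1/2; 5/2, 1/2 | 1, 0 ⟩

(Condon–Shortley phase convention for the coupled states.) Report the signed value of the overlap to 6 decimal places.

triangle: 4!*1!*1!/7! = 24/5040
(j±m)!: 2!*3!*3!*2!*1!*1! = 144
prefactor² = (2J+1)*Δ*N² = 72/35
  k=2: +1/(2!*2!*1!*1!*0!*0!) = 1/4
  k=3: −1/(3!*1!*0!*0!*1!*1!) = -1/6
Σ = 1/12  ⇒  CG² = 72/35*(1/12)² = 1/70
CG = +√(1/70) = +0.119523

+√(1/70) ≈ +0.119523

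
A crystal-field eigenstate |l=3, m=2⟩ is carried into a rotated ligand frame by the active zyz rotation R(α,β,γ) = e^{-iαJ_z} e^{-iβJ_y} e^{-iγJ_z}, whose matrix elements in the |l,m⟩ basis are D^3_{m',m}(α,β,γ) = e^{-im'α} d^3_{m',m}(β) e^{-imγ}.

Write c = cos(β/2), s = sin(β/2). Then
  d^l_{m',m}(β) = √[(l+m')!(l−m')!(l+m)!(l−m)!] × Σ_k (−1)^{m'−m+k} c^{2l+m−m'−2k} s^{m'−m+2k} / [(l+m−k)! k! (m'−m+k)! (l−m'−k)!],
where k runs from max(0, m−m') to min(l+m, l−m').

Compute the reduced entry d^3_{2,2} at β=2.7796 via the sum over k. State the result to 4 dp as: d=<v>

d^3_{2,2}(β=2.7796) via the finite sum:
Half-angle: c=0.180010, s=0.983665. N=√(120·1·120·1)=120.000000
The bounds max(0,m−m')=0 and min(l+m,l−m')=1 give 2 terms
  k=0: (−1)^0·120.0000/(120)·0.1800^6·0.9837^0 = +0.000034
  k=1: (−1)^1·120.0000/(24)·0.1800^4·0.9837^2 = -0.005080
d^3_{2,2}(2.7796) = +0.000034 -0.005080 = -0.005046

d=-0.0050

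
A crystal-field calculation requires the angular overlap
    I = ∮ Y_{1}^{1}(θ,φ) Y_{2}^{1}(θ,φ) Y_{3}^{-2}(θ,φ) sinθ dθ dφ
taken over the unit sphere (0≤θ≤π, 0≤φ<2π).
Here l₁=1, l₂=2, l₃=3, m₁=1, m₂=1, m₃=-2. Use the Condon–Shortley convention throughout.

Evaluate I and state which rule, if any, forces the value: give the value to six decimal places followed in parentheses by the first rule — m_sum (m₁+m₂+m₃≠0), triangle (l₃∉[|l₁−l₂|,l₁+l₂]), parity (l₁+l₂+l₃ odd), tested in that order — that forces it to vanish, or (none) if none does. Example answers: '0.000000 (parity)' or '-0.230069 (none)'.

m-sum 0 ✓  L=6 even ✓  1≤3≤3 ✓
Π(2lᵢ+1) = 3×5×7 = 105
triangle coeff Δ(1,2,3) = 1/105
Σ_t [0,0]: t=0:+1/4 = 1/4
(3j)²=3/35 [(1 2 3; 0 0 0)], sign=-1
Σ_t [0,0]: t=0:+1/12 = 1/12
(3j)²=2/21 [(1 2 3; 1 1 -2)], sign=-1
⇒ 4πI² = 6/7
I = (+1)√(6/7/(4π)) = 0.26116903
No selection rule forces the value: the integral is nonzero (none).

0.261169 (none)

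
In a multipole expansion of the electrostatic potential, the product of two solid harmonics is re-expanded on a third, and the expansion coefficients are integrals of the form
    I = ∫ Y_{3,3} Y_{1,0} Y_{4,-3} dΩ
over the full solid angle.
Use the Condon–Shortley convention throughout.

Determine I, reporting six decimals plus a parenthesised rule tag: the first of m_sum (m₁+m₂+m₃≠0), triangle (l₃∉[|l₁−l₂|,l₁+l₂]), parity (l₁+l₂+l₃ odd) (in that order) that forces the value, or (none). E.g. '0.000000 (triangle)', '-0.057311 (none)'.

-0.162868 (none)

Rules hold: Σm=0, L=8 even, 2≤4≤4.
N = 7·3·9 = 189
Δ = 0!·6!·2!/9! = 1/252
Racah Σ t=0..0: t=0:+1/36 = 1/36
⇒ 3j(3 1 4; 0 0 0)² = 4/63, sgn +1
Racah Σ t=0..0: t=0:+1/720 = 1/720
⇒ 3j(3 1 4; 3 0 -3)² = 1/36, sgn -1
4πI² = N·(3j₀)²·(3jₘ)² = 1/3
I = -1·√(0.333333/4π) = -0.16286750
No selection rule forces the value: the integral is nonzero (none).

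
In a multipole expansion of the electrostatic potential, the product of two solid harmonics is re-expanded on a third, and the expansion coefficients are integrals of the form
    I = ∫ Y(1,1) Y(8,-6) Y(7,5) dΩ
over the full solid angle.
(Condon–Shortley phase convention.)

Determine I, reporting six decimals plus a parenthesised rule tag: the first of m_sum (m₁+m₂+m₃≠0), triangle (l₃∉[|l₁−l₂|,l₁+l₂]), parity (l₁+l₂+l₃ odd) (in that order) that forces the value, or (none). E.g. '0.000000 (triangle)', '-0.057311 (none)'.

Checks pass: Σm=0; 16 even; l₃=7∈[7,9].
(2·1+1)(2·8+1)(2·7+1) = 765
Δ: 2! 0! 14! / 17! → 1/2040
sum: t=1:−1/25401600 = -1/25401600
3j²(1 8 7; 0 0 0) = Δ·Π!·Σ² = 8/255  (sign +1)
sum: t=0:+1/1916006400 = 1/1916006400
3j²(1 8 7; 1 -6 5) = Δ·Π!·Σ² = 91/2040  (sign +1)
combine: 4πI² = 765·8/255·91/2040 = 91/85
take √, sign +1: I = 0.29188132
No selection rule forces the value: the integral is nonzero (none).

0.291881 (none)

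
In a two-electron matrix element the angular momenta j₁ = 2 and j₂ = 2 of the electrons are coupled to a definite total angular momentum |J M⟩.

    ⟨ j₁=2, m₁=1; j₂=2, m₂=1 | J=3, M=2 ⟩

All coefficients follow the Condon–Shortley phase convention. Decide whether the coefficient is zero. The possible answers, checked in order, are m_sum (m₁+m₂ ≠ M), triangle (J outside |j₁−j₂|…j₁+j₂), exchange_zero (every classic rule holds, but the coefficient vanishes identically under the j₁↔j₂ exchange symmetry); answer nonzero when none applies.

exchange_zero

m-sum: m₁+m₂ = 1+1 = 2, M = 2  ✓
triangle: |j₁−j₂| = 0 ≤ J = 3 ≤ j₁+j₂ = 4  ✓
exchange: j₁=j₂ and m₁=m₂, and (−1)^(j₁+j₂−J) = (−1)^1 = −1 forces ⟨j₁m₁;j₂m₂|JM⟩ = −⟨j₂m₂;j₁m₁|JM⟩ = −⟨j₁m₁;j₂m₂|JM⟩ ⇒ the coefficient vanishes identically
Racah sum check: Σ_k collapses to 0 ⇒ CG = 0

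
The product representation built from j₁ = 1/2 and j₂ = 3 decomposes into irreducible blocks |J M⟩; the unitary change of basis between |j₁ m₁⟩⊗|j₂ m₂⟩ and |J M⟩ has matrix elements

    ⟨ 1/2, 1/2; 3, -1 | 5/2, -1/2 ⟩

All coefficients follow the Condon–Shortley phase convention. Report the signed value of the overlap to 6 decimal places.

√[6·1!0!5!/7! · 1!0!2!4!2!3!] = √(576/7)
  +(−1)^0/∏(0,1,0,2,0,3)! = 1/12  (running 1/12)
⟨..|..⟩ = √(576/7)·(1/12) = +0.755929

+√(4/7) = +0.755929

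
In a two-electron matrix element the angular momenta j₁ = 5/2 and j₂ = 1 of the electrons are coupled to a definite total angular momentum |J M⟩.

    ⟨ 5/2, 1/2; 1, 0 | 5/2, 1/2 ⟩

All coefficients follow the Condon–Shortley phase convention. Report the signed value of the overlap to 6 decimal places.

j₁+j₂−J=1  J+j₁−j₂=4  J−j₁+j₂=1  j₁+j₂+J+1=7
(j₁±m₁, j₂±m₂, J±M) = (3,2,1,1,3,2)
P² = 144/35
sum k=0..1:
  [0] +1/4 = 1/4
  [1] −1/6 = -1/6
S = 1/12
C² = P²·S² = 1/35 ; C = +0.169031

+0.169031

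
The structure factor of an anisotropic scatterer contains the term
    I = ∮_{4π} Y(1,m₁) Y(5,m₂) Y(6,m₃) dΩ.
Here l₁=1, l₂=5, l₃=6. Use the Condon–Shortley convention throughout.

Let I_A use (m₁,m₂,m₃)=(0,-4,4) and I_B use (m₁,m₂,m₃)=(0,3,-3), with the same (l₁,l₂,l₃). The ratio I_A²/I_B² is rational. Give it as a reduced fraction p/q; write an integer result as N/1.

Same 1,5,6: normalisation and zero-m 3j drop out of the ratio.
A: Δ: 0! 2! 10! / 13! → 1/858; sum: t=0:+1/362880 = 1/362880; 3j²(1 5 6; 0 -4 4) = Δ·Π!·Σ² = 10/429  (sign +1)
B: Δ: 0! 2! 10! / 13! → 1/858; sum: t=0:+1/80640 = 1/80640; 3j²(1 5 6; 0 3 -3) = Δ·Π!·Σ² = 9/286  (sign -1)
I_A²/I_B² = (10/429)/(9/286) = 20/27

20/27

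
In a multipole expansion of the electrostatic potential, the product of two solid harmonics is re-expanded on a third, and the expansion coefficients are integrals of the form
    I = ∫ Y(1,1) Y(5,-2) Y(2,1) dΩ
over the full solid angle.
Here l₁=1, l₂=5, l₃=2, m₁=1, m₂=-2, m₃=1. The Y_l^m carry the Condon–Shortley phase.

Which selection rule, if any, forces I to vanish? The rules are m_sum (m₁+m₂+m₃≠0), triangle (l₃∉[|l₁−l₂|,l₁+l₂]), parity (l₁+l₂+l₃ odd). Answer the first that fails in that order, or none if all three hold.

triangle

Σmᵢ = 0  ✓
l₃∈[|l₁−l₂|,l₁+l₂]=[4,6] required, l₃=2 fails  ✗
Σlᵢ = 8 ⇒ even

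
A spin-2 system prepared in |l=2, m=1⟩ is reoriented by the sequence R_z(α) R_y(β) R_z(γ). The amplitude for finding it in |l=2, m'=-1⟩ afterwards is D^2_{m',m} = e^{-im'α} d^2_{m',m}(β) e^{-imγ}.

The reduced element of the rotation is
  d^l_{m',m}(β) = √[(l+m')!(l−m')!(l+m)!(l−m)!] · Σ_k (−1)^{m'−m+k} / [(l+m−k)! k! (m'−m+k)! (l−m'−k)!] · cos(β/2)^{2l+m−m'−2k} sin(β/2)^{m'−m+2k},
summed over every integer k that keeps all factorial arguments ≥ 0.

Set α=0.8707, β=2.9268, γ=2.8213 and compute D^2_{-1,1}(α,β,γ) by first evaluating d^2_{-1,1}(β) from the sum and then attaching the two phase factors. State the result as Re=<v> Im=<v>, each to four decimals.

Re=0.3496 Im=0.8759

Split into d^2_{-1,1}(β=2.9268) × two z-phases.
c=cos(2.926800/2)=0.107190, s=sin(2.926800/2)=0.994239; N=√[1·6·6·1]=6.000000
k∈{2,3} keeps every argument non-negative
  k=2: (−1)^0·6.0000/(2)·0.1072^2·0.9942^2 = +0.034073
  k=3: (−1)^1·6.0000/(6)·0.1072^0·0.9942^4 = -0.977153
d^2_{-1,1}(2.9268) = +0.034073 -0.977153 = -0.943080
Phases: e^{-i·(-1)·0.8707}=+0.644291+0.764780i, e^{-i·(1)·2.8213}=-0.949143-0.314844i ⇒ D=+0.349636+0.875873i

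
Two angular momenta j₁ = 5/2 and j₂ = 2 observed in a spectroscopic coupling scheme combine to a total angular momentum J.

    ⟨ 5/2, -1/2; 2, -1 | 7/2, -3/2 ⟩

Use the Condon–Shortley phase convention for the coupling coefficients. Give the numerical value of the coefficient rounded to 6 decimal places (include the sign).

√[8·1!4!3!/9! · 2!3!1!3!2!5!] = √(384/7)
  +(−1)^0/∏(0,1,3,1,1,2)! = 1/12  (running 1/12)
  +(−1)^1/∏(1,0,2,0,2,3)! = -1/24  (running 1/24)
⟨..|..⟩ = √(384/7)·(1/24) = +0.308607

+0.308607  (= +√(2/21))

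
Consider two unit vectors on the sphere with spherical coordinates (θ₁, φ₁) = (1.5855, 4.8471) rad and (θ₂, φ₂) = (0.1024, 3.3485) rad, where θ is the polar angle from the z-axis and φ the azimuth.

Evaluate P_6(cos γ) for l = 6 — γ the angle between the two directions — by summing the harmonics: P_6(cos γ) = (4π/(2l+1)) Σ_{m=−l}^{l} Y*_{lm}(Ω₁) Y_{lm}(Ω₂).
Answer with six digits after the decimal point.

Summing Y*_{l m}(θ₁,φ₁)·Y_{l m}(θ₂,φ₂) over m ∈ [−6, 6]; prefactor 4π/(2·6+1) = 0.966644:
  m=-6: (-0.333476, -0.349087) × (0.000000, -0.000001) = (-0.000000, 0.000000)  (running Σ = (-0.000000, 0.000000))
  m=-5: (-0.015340, 0.019221) × (-0.000009, 0.000016) = (-0.000000, -0.000000)  (running Σ = (-0.000000, -0.000000))
  m=-4: (-0.305366, -0.182566) × (0.000261, -0.000284) = (-0.000131, 0.000039)  (running Σ = (-0.000132, 0.000039))
  m=-3: (-0.011286, 0.026388) × (-0.004439, 0.003174) = (-0.000034, -0.000153)  (running Σ = (-0.000165, -0.000114))
  m=-2: (-0.312657, -0.086336) × (0.048304, -0.021214) = (-0.016934, 0.002462)  (running Σ = (-0.017100, 0.002348))
  m=-1: (-0.004062, 0.029970) × (-0.312713, 0.065642) = (-0.000697, -0.009639)  (running Σ = (-0.017797, -0.007291))
  m=0: (-0.316404, -0.000000) × (0.908121, 0.000000) = (-0.287333, -0.000000)  (running Σ = (-0.305130, -0.007291))
  m=1: (0.004062, 0.029970) × (0.312713, 0.065642) = (-0.000697, 0.009639)  (running Σ = (-0.305827, 0.002348))
  m=2: (-0.312657, 0.086336) × (0.048304, 0.021214) = (-0.016934, -0.002462)  (running Σ = (-0.322761, -0.000114))
  m=3: (0.011286, 0.026388) × (0.004439, 0.003174) = (-0.000034, 0.000153)  (running Σ = (-0.322795, 0.000039))
  m=4: (-0.305366, 0.182566) × (0.000261, 0.000284) = (-0.000131, -0.000039)  (running Σ = (-0.322926, -0.000000))
  m=5: (0.015340, 0.019221) × (0.000009, 0.000016) = (-0.000000, 0.000000)  (running Σ = (-0.322926, 0.000000))
  m=6: (-0.333476, 0.349087) × (0.000000, 0.000001) = (-0.000000, -0.000000)  (running Σ = (-0.322926, 0.000000))
Σ over m = (-0.322926, 0.000000); ×(4π/13) → (-0.312155, 0.000000). Real part: -0.312155

-0.312155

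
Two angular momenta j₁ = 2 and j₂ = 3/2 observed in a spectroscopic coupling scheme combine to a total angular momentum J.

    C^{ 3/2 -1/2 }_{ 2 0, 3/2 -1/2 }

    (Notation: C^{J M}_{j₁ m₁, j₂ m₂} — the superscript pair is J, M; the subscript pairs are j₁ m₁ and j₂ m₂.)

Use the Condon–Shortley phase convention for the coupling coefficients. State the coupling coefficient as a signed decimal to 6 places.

−√(1/5) = -0.447214

√[4·2!2!1!/6! · 2!2!1!2!1!2!] = √(16/45)
  +(−1)^0/∏(0,2,2,1,0,0)! = 1/4  (running 1/4)
  +(−1)^1/∏(1,1,1,0,1,1)! = -1  (running -3/4)
⟨..|..⟩ = √(16/45)·(-3/4) = -0.447214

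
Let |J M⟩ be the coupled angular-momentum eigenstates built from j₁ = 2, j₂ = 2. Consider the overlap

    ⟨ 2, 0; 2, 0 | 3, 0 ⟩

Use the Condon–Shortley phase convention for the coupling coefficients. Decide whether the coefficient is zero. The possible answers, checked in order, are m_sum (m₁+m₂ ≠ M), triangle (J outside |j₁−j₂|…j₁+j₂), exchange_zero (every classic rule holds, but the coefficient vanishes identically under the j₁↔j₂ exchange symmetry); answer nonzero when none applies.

m-sum: m₁+m₂ = 0+0 = 0, M = 0  ✓
triangle: |j₁−j₂| = 0 ≤ J = 3 ≤ j₁+j₂ = 4  ✓
exchange: j₁=j₂ and m₁=m₂, and (−1)^(j₁+j₂−J) = (−1)^1 = −1 forces ⟨j₁m₁;j₂m₂|JM⟩ = −⟨j₂m₂;j₁m₁|JM⟩ = −⟨j₁m₁;j₂m₂|JM⟩ ⇒ the coefficient vanishes identically
Racah sum check: Σ_k collapses to 0 ⇒ CG = 0

exchange_zero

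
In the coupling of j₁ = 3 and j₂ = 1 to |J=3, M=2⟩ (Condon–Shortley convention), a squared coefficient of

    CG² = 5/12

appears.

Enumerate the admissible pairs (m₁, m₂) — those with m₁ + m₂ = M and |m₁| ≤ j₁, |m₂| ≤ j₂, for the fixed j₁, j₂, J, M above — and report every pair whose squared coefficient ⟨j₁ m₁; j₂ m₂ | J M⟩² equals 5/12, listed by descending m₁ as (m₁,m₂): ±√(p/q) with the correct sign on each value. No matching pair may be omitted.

Admissible pairs with m₁+m₂ = M = 2: (1,1), (2,0), (3,-1)
  (m₁,m₂)=(3,-1): CG² = 1/4, CG = +√(1/4)
  (m₁,m₂)=(2,0): CG² = 1/3, CG = +√(1/3)
  (m₁,m₂)=(1,1): CG² = 5/12, CG = −√(5/12)   ← matches the target
Pairs with CG² = 5/12: (1,1): −√(5/12)

(1,1): −√(5/12)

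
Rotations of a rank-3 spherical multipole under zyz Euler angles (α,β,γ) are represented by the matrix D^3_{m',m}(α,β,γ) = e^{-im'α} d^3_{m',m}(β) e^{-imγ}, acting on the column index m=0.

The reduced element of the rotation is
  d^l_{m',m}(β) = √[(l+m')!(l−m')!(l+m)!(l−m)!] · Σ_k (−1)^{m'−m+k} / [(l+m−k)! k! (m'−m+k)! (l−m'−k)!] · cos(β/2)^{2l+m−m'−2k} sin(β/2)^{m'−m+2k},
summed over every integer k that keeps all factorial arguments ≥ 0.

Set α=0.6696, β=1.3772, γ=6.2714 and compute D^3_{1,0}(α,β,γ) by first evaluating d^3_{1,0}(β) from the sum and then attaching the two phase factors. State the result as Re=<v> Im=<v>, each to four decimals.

Split into d^3_{1,0}(β=1.3772) × two z-phases.
With c≡cos(β/2)=0.772136 and s≡sin(β/2)=0.635457, N=[24·2·6·6]^{1/2}=41.569219
k: max(0,(0)−(1))=0 … min(3+(0),3−(1))=2
  k=0: (−1)^1·41.5692/(12)·0.7721^5·0.6355^1 = -0.604153
  k=1: (−1)^2·41.5692/(4)·0.7721^3·0.6355^3 = +1.227586
  k=2: (−1)^3·41.5692/(12)·0.7721^1·0.6355^5 = -0.277150
d^3_{1,0}(1.3772) = -0.604153 +1.227586 -0.277150 = +0.346284
Phases: e^{-i·(1)·0.6696}=+0.784070-0.620672i, e^{-i·(0)·6.2714}=+1.000000+0.000000i ⇒ D=+0.271511-0.214929i

Re=0.2715 Im=-0.2149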